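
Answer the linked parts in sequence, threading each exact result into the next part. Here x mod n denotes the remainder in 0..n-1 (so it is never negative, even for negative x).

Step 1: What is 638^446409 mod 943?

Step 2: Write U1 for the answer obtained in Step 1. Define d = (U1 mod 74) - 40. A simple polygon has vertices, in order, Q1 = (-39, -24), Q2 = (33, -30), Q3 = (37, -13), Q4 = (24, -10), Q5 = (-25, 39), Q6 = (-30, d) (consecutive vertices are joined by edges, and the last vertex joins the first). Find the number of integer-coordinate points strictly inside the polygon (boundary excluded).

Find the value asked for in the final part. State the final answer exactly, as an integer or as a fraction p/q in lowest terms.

2734

Step 1: squarings mod 943: 638^1=638, 638^2=611, 638^4=836, 638^8=133, 638^16=715, 638^32=119, 638^64=16, 638^128=256, 638^256=469, 638^512=242, 638^1024=98, 638^2048=174, 638^4096=100, 638^8192=570, 638^16384=508, 638^32768=625, 638^65536=223, 638^131072=693, 638^262144=262; 638^446409 = 638^1 * 638^8 * 638^64 * 638^128 * 638^256 * 638^512 * 638^1024 * 638^2048 * 638^16384 * 638^32768 * 638^131072 * 638^262144 = 66 (mod 943); answer 66
Step 2: U1 = 66; d = 26; cross terms: (-39*-30 - 33*-24)=1962, (33*-13 - 37*-30)=681, (37*-10 - 24*-13)=-58, (24*39 - -25*-10)=686, (-25*26 - -30*39)=520, (-30*-24 - -39*26)=1734; twice the area = |5525| = 5525; area = 5525/2; boundary points = 6 + 1 + 1 + 49 + 1 + 1 = 59; strictly interior points = area - boundary/2 + 1 = 2734; answer 2734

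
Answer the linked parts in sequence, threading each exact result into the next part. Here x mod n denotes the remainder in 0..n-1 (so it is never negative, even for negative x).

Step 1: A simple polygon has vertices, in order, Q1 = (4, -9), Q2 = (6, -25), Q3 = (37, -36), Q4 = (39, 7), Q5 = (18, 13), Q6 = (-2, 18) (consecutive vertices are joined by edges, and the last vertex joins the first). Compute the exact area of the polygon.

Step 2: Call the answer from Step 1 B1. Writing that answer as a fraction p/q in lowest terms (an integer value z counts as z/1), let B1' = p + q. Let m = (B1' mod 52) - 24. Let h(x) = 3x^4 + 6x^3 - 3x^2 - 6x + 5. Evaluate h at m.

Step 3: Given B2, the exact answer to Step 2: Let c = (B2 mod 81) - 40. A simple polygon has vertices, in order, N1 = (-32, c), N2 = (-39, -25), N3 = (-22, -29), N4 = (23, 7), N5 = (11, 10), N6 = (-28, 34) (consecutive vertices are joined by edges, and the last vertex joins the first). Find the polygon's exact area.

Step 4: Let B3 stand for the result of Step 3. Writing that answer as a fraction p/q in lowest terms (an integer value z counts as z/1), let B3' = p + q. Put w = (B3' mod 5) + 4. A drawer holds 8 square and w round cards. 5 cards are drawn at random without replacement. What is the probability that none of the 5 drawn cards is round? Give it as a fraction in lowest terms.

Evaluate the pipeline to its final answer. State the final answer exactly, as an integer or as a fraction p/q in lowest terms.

8/429

Step 1: cross terms: (4*-25 - 6*-9)=-46, (6*-36 - 37*-25)=709, (37*7 - 39*-36)=1663, (39*13 - 18*7)=381, (18*18 - -2*13)=350, (-2*-9 - 4*18)=-54; twice the area = |3003| = 3003; area = 3003/2; answer 3003/2
Step 2: B1 = 3003/2; threaded value p + q = 3005; m = 17; 3*(17)^4 + 6*(17)^3 - 3*(17)^2 - 6*(17)^1 + 5 = (250563) + (29478) + (-867) + (-102) + (5) = 279077; answer 279077
Step 3: B2 = 279077; c = -8; cross terms: (-32*-25 - -39*-8)=488, (-39*-29 - -22*-25)=581, (-22*7 - 23*-29)=513, (23*10 - 11*7)=153, (11*34 - -28*10)=654, (-28*-8 - -32*34)=1312; twice the area = |3701| = 3701; area = 3701/2; answer 3701/2
Step 4: B3 = 3701/2; threaded value p + q = 3703; w = 7; total draws C(15,5) = 3003; favorable C(8,5) = 56; P = 8/429; answer 8/429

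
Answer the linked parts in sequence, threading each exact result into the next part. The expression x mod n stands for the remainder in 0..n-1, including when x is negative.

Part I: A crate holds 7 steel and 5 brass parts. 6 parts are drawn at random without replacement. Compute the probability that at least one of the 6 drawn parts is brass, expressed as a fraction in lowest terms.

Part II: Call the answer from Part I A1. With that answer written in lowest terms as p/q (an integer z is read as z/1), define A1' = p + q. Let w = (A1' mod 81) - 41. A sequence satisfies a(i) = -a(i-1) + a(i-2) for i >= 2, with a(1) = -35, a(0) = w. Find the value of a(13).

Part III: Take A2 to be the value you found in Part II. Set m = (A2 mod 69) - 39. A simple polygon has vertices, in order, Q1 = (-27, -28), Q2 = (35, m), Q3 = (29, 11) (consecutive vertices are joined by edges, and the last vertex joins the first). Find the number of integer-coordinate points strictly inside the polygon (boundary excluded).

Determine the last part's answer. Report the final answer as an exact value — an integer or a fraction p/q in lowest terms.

282

Part I: total draws C(12,6) = 924; complement C(7,6) = 7; favorable 924 - 7 = 917; P = 131/132; answer 131/132
Part II: A1 = 131/132; threaded value p + q = 263; w = -21; a(2) = -1*(-35) + 1*(-21) = 14; iterating: a(2)=14, a(3)=-49, a(4)=63, a(5)=-112, a(6)=175, a(7)=-287, a(8)=462, a(9)=-749, a(10)=1211, a(11)=-1960, a(12)=3171, a(13)=-5131; answer -5131
Part III: A2 = -5131; m = 5; cross terms: (-27*5 - 35*-28)=845, (35*11 - 29*5)=240, (29*-28 - -27*11)=-515; twice the area = |570| = 570; area = 285; boundary points = 1 + 6 + 1 = 8; strictly interior points = area - boundary/2 + 1 = 282; answer 282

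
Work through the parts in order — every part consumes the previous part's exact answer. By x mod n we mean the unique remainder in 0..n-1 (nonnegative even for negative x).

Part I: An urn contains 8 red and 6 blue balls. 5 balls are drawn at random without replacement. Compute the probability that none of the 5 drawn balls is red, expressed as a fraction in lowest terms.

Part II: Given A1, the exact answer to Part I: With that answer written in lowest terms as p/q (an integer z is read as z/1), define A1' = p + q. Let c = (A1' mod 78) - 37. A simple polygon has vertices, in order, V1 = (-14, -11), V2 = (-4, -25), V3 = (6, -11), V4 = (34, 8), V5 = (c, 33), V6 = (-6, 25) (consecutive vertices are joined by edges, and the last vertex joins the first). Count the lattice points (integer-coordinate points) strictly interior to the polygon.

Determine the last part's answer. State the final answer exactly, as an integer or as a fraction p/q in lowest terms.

Part I: total draws C(14,5) = 2002; favorable C(6,5) = 6; P = 3/1001; answer 3/1001
Part II: A1 = 3/1001; threaded value p + q = 1004; c = 31; cross terms: (-14*-25 - -4*-11)=306, (-4*-11 - 6*-25)=194, (6*8 - 34*-11)=422, (34*33 - 31*8)=874, (31*25 - -6*33)=973, (-6*-11 - -14*25)=416; twice the area = |3185| = 3185; area = 3185/2; boundary points = 2 + 2 + 1 + 1 + 1 + 4 = 11; strictly interior points = area - boundary/2 + 1 = 1588; answer 1588

1588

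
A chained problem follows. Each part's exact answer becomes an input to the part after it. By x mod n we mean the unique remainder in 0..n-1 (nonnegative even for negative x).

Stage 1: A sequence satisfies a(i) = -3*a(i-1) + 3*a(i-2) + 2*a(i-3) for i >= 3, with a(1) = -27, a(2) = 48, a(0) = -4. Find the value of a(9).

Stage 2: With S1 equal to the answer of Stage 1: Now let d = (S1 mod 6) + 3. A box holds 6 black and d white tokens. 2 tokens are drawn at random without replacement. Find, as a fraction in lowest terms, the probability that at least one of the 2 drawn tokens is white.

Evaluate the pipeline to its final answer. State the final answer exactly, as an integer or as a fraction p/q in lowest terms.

Stage 1: a(3) = -3*(48) + 3*(-27) + 2*(-4) = -233; iterating: a(3)=-233, a(4)=789, a(5)=-2970, a(6)=10811, a(7)=-39765, a(8)=145788, a(9)=-535037; answer -535037
Stage 2: S1 = -535037; d = 4; total draws C(10,2) = 45; complement C(6,2) = 15; favorable 45 - 15 = 30; P = 2/3; answer 2/3

2/3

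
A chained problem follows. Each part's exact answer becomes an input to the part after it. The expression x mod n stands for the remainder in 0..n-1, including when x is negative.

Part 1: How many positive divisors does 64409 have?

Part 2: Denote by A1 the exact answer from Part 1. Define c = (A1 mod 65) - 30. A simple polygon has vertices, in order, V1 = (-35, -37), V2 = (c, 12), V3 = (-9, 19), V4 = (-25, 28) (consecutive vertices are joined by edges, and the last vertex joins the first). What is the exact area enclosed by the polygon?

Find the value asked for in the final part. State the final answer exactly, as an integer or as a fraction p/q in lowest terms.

Part 1: 64409 = 29 * 2221; number of divisors = (1+1) * (1+1) = 4; answer 4
Part 2: A1 = 4; c = -26; cross terms: (-35*12 - -26*-37)=-1382, (-26*19 - -9*12)=-386, (-9*28 - -25*19)=223, (-25*-37 - -35*28)=1905; twice the area = |360| = 360; area = 180; answer 180

180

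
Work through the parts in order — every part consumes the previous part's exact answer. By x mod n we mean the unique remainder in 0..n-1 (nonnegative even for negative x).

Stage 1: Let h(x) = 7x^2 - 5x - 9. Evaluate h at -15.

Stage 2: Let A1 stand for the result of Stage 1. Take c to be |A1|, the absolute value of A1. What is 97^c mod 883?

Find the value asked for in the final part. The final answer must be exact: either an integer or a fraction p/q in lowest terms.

7

Stage 1: 7*(-15)^2 - 5*(-15)^1 - 9 = (1575) + (75) + (-9) = 1641; answer 1641
Stage 2: A1 = 1641; c = 1641; squarings mod 883: 97^1=97, 97^2=579, 97^4=584, 97^8=218, 97^16=725, 97^32=240, 97^64=205, 97^128=524, 97^256=846, 97^512=486, 97^1024=435; 97^1641 = 97^1 * 97^8 * 97^32 * 97^64 * 97^512 * 97^1024 = 7 (mod 883); answer 7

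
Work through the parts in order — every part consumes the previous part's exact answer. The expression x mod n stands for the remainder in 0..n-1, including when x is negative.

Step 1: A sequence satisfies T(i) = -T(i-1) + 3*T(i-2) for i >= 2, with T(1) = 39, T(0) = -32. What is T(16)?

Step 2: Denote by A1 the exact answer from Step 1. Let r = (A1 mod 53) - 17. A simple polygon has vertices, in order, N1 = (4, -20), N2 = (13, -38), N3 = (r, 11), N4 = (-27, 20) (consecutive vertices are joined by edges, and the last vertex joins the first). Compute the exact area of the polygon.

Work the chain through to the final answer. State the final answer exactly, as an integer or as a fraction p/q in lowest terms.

1316

Step 1: T(2) = -1*(39) + 3*(-32) = -135; iterating: T(2)=-135, T(3)=252, T(4)=-657, T(5)=1413, T(6)=-3384, T(7)=7623, T(8)=-17775, T(9)=40644, T(10)=-93969, T(11)=215901, T(12)=-497808, T(13)=1145511, T(14)=-2638935, T(15)=6075468, T(16)=-13992273; answer -13992273
Step 2: A1 = -13992273; r = 28; cross terms: (4*-38 - 13*-20)=108, (13*11 - 28*-38)=1207, (28*20 - -27*11)=857, (-27*-20 - 4*20)=460; twice the area = |2632| = 2632; area = 1316; answer 1316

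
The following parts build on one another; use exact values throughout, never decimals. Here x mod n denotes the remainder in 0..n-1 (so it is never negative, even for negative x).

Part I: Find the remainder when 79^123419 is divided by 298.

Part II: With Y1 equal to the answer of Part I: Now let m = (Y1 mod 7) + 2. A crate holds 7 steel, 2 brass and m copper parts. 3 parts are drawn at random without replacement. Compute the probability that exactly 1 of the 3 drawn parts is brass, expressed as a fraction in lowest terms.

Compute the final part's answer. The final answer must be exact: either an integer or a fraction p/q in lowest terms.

Part I: squarings mod 298: 79^1=79, 79^2=281, 79^4=289, 79^8=81, 79^16=5, 79^32=25, 79^64=29, 79^128=245, 79^256=127, 79^512=37, 79^1024=177, 79^2048=39, 79^4096=31, 79^8192=67, 79^16384=19, 79^32768=63, 79^65536=95; 79^123419 = 79^1 * 79^2 * 79^8 * 79^16 * 79^512 * 79^8192 * 79^16384 * 79^32768 * 79^65536 = 89 (mod 298); answer 89
Part II: Y1 = 89; m = 7; total draws C(16,3) = 560; favorable C(2,1)*C(14,2) = 182; P = 13/40; answer 13/40

13/40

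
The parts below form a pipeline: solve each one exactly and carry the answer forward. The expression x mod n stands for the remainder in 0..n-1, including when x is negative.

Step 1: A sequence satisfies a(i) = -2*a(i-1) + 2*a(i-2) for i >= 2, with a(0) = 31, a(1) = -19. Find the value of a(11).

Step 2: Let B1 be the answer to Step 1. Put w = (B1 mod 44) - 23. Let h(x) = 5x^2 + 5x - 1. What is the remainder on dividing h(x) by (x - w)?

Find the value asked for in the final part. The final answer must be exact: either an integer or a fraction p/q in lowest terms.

Step 1: a(2) = -2*(-19) + 2*(31) = 100; iterating: a(2)=100, a(3)=-238, a(4)=676, a(5)=-1828, a(6)=5008, a(7)=-13672, a(8)=37360, a(9)=-102064, a(10)=278848, a(11)=-761824; answer -761824
Step 2: B1 = -761824; w = 13; remainder = value at the root: 5*(13)^2 + 5*(13)^1 - 1 = (845) + (65) + (-1) = 909; answer 909

909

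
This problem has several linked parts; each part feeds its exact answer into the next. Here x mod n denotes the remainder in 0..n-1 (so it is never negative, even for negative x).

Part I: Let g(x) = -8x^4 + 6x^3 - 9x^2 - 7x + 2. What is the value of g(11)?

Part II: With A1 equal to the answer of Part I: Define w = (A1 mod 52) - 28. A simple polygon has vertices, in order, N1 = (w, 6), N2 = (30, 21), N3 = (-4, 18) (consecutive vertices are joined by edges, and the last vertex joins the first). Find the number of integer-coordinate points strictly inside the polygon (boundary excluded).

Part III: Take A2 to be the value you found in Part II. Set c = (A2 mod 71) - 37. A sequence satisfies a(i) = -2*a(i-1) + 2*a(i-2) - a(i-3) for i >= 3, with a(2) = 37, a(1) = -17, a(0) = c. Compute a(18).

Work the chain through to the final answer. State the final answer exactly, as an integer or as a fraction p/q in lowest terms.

525353772

Part I: -8*(11)^4 + 6*(11)^3 - 9*(11)^2 - 7*(11)^1 + 2 = (-117128) + (7986) + (-1089) + (-77) + (2) = -110306; answer -110306
Part II: A1 = -110306; w = 10; cross terms: (10*21 - 30*6)=30, (30*18 - -4*21)=624, (-4*6 - 10*18)=-204; twice the area = |450| = 450; area = 225; boundary points = 5 + 1 + 2 = 8; strictly interior points = area - boundary/2 + 1 = 222; answer 222
Part III: A2 = 222; c = -28; a(3) = -2*(37) + 2*(-17) - 1*(-28) = -80; iterating: a(3)=-80, a(4)=251, a(5)=-699, a(6)=1980, a(7)=-5609, a(8)=15877, a(9)=-44952, a(10)=127267, a(11)=-360315, a(12)=1020116, a(13)=-2888129, a(14)=8176805, a(15)=-23149984, a(16)=65541707, a(17)=-185560187, a(18)=525353772; answer 525353772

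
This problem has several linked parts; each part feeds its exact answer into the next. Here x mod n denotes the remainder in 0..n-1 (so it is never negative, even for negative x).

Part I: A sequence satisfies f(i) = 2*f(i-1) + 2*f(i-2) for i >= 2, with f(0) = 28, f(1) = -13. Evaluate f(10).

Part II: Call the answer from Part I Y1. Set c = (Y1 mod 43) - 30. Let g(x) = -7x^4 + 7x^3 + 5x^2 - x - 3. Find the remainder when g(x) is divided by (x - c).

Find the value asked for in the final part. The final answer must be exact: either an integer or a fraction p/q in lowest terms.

Part I: f(2) = 2*(-13) + 2*(28) = 30; iterating: f(2)=30, f(3)=34, f(4)=128, f(5)=324, f(6)=904, f(7)=2456, f(8)=6720, f(9)=18352, f(10)=50144; answer 50144
Part II: Y1 = 50144; c = -24; remainder = value at the root: -7*(-24)^4 + 7*(-24)^3 + 5*(-24)^2 - 1*(-24)^1 - 3 = (-2322432) + (-96768) + (2880) + (24) + (-3) = -2416299; answer -2416299

-2416299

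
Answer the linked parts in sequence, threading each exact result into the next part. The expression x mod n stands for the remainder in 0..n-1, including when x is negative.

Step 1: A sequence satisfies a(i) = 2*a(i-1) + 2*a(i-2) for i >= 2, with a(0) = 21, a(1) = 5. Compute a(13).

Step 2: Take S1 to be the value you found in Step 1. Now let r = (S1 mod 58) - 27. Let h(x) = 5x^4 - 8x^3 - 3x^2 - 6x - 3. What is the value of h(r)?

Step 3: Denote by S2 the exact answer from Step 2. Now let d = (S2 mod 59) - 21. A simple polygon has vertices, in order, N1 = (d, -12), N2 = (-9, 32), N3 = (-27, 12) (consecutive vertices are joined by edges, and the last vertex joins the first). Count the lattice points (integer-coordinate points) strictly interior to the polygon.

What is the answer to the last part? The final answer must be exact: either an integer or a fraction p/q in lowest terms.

Step 1: a(2) = 2*(5) + 2*(21) = 52; iterating: a(2)=52, a(3)=114, a(4)=332, a(5)=892, a(6)=2448, a(7)=6680, a(8)=18256, a(9)=49872, a(10)=136256, a(11)=372256, a(12)=1017024, a(13)=2778560; answer 2778560
Step 2: S1 = 2778560; r = -15; 5*(-15)^4 - 8*(-15)^3 - 3*(-15)^2 - 6*(-15)^1 - 3 = (253125) + (27000) + (-675) + (90) + (-3) = 279537; answer 279537
Step 3: S2 = 279537; d = 33; cross terms: (33*32 - -9*-12)=948, (-9*12 - -27*32)=756, (-27*-12 - 33*12)=-72; twice the area = |1632| = 1632; area = 816; boundary points = 2 + 2 + 12 = 16; strictly interior points = area - boundary/2 + 1 = 809; answer 809

809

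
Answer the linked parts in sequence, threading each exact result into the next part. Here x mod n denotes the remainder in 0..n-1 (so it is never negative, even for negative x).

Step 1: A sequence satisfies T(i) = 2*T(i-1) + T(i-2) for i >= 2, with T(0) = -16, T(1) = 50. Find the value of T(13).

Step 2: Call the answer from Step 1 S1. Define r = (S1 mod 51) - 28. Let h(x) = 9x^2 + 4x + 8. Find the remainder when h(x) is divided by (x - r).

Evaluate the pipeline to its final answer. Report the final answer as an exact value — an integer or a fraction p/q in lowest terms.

356

Step 1: T(2) = 2*(50) + 1*(-16) = 84; iterating: T(2)=84, T(3)=218, T(4)=520, T(5)=1258, T(6)=3036, T(7)=7330, T(8)=17696, T(9)=42722, T(10)=103140, T(11)=249002, T(12)=601144, T(13)=1451290; answer 1451290
Step 2: S1 = 1451290; r = 6; remainder = value at the root: 9*(6)^2 + 4*(6)^1 + 8 = (324) + (24) + (8) = 356; answer 356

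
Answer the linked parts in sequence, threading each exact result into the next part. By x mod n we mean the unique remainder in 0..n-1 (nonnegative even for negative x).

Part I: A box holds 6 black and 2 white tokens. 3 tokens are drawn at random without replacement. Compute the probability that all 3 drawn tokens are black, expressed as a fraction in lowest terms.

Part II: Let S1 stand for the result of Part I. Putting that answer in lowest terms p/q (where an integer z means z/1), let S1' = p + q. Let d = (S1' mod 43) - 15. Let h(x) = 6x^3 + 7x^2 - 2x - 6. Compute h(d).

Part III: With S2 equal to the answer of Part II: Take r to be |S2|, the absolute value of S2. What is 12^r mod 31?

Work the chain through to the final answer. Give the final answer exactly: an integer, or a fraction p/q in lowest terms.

20

Part I: total draws C(8,3) = 56; favorable C(6,3) = 20; P = 5/14; answer 5/14
Part II: S1 = 5/14; threaded value p + q = 19; d = 4; 6*(4)^3 + 7*(4)^2 - 2*(4)^1 - 6 = (384) + (112) + (-8) + (-6) = 482; answer 482
Part III: S2 = 482; r = 482; squarings mod 31: 12^1=12, 12^2=20, 12^4=28, 12^8=9, 12^16=19, 12^32=20, 12^64=28, 12^128=9, 12^256=19; 12^482 = 12^2 * 12^32 * 12^64 * 12^128 * 12^256 = 20 (mod 31); answer 20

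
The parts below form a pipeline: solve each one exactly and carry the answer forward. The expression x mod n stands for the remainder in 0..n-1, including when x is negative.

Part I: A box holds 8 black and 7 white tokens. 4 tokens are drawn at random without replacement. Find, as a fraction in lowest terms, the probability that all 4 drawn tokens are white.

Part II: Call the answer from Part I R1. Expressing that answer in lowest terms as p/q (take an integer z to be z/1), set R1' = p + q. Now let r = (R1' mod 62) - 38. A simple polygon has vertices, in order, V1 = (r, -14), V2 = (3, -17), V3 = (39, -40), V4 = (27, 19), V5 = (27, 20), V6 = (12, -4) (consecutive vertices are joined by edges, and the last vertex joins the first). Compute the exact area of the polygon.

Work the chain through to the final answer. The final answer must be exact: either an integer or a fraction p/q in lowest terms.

Part I: total draws C(15,4) = 1365; favorable C(7,4) = 35; P = 1/39; answer 1/39
Part II: R1 = 1/39; threaded value p + q = 40; r = 2; cross terms: (2*-17 - 3*-14)=8, (3*-40 - 39*-17)=543, (39*19 - 27*-40)=1821, (27*20 - 27*19)=27, (27*-4 - 12*20)=-348, (12*-14 - 2*-4)=-160; twice the area = |1891| = 1891; area = 1891/2; answer 1891/2

1891/2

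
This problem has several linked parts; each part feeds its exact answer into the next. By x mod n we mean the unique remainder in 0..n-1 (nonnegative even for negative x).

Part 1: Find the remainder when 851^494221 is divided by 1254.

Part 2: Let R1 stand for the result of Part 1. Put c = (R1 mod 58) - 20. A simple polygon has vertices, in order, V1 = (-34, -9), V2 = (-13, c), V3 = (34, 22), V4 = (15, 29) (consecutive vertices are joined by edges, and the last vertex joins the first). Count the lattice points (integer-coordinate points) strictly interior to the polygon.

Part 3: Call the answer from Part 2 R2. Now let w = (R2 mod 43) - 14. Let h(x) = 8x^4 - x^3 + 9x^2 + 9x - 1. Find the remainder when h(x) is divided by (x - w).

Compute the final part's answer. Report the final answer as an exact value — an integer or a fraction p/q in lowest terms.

Part 1: squarings mod 1254: 851^1=851, 851^2=643, 851^4=883, 851^8=955, 851^16=367, 851^32=511, 851^64=289, 851^128=757, 851^256=1225, 851^512=841, 851^1024=25, 851^2048=625, 851^4096=631, 851^8192=643, 851^16384=883, 851^32768=955, 851^65536=367, 851^131072=511, 851^262144=289; 851^494221 = 851^1 * 851^4 * 851^8 * 851^128 * 851^512 * 851^2048 * 851^32768 * 851^65536 * 851^131072 * 851^262144 = 257 (mod 1254); answer 257
Part 2: R1 = 257; c = 5; cross terms: (-34*5 - -13*-9)=-287, (-13*22 - 34*5)=-456, (34*29 - 15*22)=656, (15*-9 - -34*29)=851; twice the area = |764| = 764; area = 382; boundary points = 7 + 1 + 1 + 1 = 10; strictly interior points = area - boundary/2 + 1 = 378; answer 378
Part 3: R2 = 378; w = 20; remainder = value at the root: 8*(20)^4 - 1*(20)^3 + 9*(20)^2 + 9*(20)^1 - 1 = (1280000) + (-8000) + (3600) + (180) + (-1) = 1275779; answer 1275779

1275779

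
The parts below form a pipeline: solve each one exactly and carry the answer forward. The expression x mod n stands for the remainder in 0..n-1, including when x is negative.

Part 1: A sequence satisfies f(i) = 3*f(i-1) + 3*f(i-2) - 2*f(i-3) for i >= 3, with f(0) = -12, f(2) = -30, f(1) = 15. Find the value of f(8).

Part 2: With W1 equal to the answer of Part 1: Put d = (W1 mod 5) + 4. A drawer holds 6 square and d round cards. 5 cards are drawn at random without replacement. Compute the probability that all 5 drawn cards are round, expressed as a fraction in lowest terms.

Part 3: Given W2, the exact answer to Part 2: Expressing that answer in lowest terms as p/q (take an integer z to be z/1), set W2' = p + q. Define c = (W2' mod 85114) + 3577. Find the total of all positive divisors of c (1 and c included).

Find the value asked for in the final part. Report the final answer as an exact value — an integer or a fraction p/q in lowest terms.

4014

Part 1: f(3) = 3*(-30) + 3*(15) - 2*(-12) = -21; iterating: f(3)=-21, f(4)=-183, f(5)=-552, f(6)=-2163, f(7)=-7779, f(8)=-28722; answer -28722
Part 2: W1 = -28722; d = 7; total draws C(13,5) = 1287; favorable C(7,5) = 21; P = 7/429; answer 7/429
Part 3: W2 = 7/429; threaded value p + q = 436; c = 4013; 4013 is prime, so its only divisors are 1 and 4013; sigma = 1 + 4013 = 4014; answer 4014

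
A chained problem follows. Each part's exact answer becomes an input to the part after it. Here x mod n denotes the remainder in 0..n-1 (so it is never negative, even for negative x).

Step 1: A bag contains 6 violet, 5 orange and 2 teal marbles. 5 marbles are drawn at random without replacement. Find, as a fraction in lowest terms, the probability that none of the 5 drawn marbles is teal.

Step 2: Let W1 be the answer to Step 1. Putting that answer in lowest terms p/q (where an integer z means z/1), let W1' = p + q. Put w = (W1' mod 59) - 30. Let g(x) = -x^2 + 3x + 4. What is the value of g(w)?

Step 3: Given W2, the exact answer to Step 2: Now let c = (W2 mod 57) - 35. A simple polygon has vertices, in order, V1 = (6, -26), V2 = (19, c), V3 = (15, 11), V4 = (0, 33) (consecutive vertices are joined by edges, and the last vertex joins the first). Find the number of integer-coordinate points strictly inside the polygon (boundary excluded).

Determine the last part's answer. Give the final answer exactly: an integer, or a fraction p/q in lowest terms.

Step 1: total draws C(13,5) = 1287; favorable C(11,5) = 462; P = 14/39; answer 14/39
Step 2: W1 = 14/39; threaded value p + q = 53; w = 23; -1*(23)^2 + 3*(23)^1 + 4 = (-529) + (69) + (4) = -456; answer -456
Step 3: W2 = -456; c = -35; cross terms: (6*-35 - 19*-26)=284, (19*11 - 15*-35)=734, (15*33 - 0*11)=495, (0*-26 - 6*33)=-198; twice the area = |1315| = 1315; area = 1315/2; boundary points = 1 + 2 + 1 + 1 = 5; strictly interior points = area - boundary/2 + 1 = 656; answer 656

656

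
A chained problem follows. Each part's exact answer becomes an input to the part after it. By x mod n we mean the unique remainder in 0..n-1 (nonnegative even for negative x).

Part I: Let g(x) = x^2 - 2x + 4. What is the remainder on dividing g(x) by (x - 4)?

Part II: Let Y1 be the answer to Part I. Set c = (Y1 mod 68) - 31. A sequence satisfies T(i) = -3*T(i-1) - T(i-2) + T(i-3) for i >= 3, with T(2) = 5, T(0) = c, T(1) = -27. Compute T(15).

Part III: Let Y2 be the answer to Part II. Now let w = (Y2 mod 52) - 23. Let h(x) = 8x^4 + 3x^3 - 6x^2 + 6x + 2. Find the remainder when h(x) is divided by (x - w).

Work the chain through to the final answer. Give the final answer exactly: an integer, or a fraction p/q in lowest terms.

3704638

Part I: remainder = value at the root: 1*(4)^2 - 2*(4)^1 + 4 = (16) + (-8) + (4) = 12; answer 12
Part II: Y1 = 12; c = -19; T(3) = -3*(5) - 1*(-27) + 1*(-19) = -7; iterating: T(3)=-7, T(4)=-11, T(5)=45, T(6)=-131, T(7)=337, T(8)=-835, T(9)=2037, T(10)=-4939, T(11)=11945, T(12)=-28859, T(13)=69693, T(14)=-168275, T(15)=406273; answer 406273
Part III: Y2 = 406273; w = 26; remainder = value at the root: 8*(26)^4 + 3*(26)^3 - 6*(26)^2 + 6*(26)^1 + 2 = (3655808) + (52728) + (-4056) + (156) + (2) = 3704638; answer 3704638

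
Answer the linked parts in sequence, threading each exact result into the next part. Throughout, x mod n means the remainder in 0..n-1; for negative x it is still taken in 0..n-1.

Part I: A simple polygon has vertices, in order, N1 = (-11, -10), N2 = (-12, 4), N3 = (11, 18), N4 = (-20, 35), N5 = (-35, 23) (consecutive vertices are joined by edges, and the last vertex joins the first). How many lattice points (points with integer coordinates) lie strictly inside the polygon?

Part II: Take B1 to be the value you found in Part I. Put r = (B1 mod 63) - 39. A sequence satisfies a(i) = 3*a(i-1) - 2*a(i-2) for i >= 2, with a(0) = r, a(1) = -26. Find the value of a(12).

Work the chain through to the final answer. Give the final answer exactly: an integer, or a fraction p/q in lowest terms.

-36872

Part I: cross terms: (-11*4 - -12*-10)=-164, (-12*18 - 11*4)=-260, (11*35 - -20*18)=745, (-20*23 - -35*35)=765, (-35*-10 - -11*23)=603; twice the area = |1689| = 1689; area = 1689/2; boundary points = 1 + 1 + 1 + 3 + 3 = 9; strictly interior points = area - boundary/2 + 1 = 841; answer 841
Part II: B1 = 841; r = -17; a(2) = 3*(-26) - 2*(-17) = -44; iterating: a(2)=-44, a(3)=-80, a(4)=-152, a(5)=-296, a(6)=-584, a(7)=-1160, a(8)=-2312, a(9)=-4616, a(10)=-9224, a(11)=-18440, a(12)=-36872; answer -36872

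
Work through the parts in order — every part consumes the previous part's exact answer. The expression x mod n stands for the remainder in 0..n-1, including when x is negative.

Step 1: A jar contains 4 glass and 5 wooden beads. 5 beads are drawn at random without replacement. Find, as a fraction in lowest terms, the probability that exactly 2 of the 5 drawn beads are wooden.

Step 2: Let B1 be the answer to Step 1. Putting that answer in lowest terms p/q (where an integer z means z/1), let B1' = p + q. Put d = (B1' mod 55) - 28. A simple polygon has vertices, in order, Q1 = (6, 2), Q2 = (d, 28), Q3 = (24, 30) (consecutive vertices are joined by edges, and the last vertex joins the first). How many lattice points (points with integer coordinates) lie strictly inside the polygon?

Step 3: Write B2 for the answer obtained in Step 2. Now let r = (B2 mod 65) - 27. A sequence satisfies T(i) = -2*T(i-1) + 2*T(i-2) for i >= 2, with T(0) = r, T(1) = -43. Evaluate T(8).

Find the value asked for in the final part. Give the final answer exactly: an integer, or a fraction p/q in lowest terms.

Step 1: total draws C(9,5) = 126; favorable C(5,2)*C(4,3) = 40; P = 20/63; answer 20/63
Step 2: B1 = 20/63; threaded value p + q = 83; d = 0; cross terms: (6*28 - 0*2)=168, (0*30 - 24*28)=-672, (24*2 - 6*30)=-132; twice the area = |-636| = 636; area = 318; boundary points = 2 + 2 + 2 = 6; strictly interior points = area - boundary/2 + 1 = 316; answer 316
Step 3: B2 = 316; r = 29; T(2) = -2*(-43) + 2*(29) = 144; iterating: T(2)=144, T(3)=-374, T(4)=1036, T(5)=-2820, T(6)=7712, T(7)=-21064, T(8)=57552; answer 57552

57552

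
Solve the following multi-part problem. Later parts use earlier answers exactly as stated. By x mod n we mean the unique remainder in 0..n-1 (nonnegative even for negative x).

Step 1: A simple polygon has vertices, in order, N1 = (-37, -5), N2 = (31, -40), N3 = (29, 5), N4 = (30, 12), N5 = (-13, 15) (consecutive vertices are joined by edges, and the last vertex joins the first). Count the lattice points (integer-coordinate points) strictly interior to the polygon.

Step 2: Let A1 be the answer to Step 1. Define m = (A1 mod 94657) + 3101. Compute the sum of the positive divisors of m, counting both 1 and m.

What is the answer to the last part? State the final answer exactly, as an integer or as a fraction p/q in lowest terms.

7296

Step 1: cross terms: (-37*-40 - 31*-5)=1635, (31*5 - 29*-40)=1315, (29*12 - 30*5)=198, (30*15 - -13*12)=606, (-13*-5 - -37*15)=620; twice the area = |4374| = 4374; area = 2187; boundary points = 1 + 1 + 1 + 1 + 4 = 8; strictly interior points = area - boundary/2 + 1 = 2184; answer 2184
Step 2: A1 = 2184; m = 5285; 5285 = 5 * 7 * 151; sigma = (1 + 5) * (1 + 7) * (1 + 151) = 6 * 8 * 152 = 7296; answer 7296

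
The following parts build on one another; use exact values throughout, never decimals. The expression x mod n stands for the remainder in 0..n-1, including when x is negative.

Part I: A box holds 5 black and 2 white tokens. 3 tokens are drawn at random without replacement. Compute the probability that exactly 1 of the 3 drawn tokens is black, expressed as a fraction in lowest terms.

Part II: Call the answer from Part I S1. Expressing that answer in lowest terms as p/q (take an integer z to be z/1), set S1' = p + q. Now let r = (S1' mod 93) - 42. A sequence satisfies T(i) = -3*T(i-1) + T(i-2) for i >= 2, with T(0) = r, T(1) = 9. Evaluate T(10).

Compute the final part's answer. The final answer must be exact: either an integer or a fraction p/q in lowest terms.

Part I: total draws C(7,3) = 35; favorable C(5,1)*C(2,2) = 5; P = 1/7; answer 1/7
Part II: S1 = 1/7; threaded value p + q = 8; r = -34; T(2) = -3*(9) + 1*(-34) = -61; iterating: T(2)=-61, T(3)=192, T(4)=-637, T(5)=2103, T(6)=-6946, T(7)=22941, T(8)=-75769, T(9)=250248, T(10)=-826513; answer -826513

-826513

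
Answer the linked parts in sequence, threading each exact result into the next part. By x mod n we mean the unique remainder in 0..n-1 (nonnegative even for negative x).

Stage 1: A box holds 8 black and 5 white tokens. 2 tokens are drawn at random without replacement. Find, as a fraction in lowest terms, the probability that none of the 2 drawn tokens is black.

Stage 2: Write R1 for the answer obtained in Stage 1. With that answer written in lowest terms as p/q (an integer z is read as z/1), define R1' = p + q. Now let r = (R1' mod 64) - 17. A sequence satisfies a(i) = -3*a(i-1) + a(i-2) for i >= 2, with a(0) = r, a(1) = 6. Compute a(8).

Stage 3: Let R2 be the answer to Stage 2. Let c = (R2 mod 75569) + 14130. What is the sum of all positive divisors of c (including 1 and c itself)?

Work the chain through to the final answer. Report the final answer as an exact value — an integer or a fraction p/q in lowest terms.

Stage 1: total draws C(13,2) = 78; favorable C(5,2) = 10; P = 5/39; answer 5/39
Stage 2: R1 = 5/39; threaded value p + q = 44; r = 27; a(2) = -3*(6) + 1*(27) = 9; iterating: a(2)=9, a(3)=-21, a(4)=72, a(5)=-237, a(6)=783, a(7)=-2586, a(8)=8541; answer 8541
Stage 3: R2 = 8541; c = 22671; 22671 = 3^2 * 11 * 229; sigma = (1 + 3 + 9) * (1 + 11) * (1 + 229) = 13 * 12 * 230 = 35880; answer 35880

35880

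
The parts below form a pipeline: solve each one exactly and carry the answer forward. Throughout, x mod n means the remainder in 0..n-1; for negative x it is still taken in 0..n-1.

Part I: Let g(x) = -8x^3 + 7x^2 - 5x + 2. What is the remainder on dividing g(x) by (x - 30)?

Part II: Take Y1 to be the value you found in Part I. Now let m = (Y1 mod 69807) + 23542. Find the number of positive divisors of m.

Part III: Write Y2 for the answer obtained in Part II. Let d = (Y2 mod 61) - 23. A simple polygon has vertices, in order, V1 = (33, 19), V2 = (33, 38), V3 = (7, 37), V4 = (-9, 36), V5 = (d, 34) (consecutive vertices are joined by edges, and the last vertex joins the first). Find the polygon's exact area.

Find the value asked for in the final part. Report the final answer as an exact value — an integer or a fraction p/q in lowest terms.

429

Part I: remainder = value at the root: -8*(30)^3 + 7*(30)^2 - 5*(30)^1 + 2 = (-216000) + (6300) + (-150) + (2) = -209848; answer -209848
Part II: Y1 = -209848; m = 92922; 92922 = 2 * 3 * 17 * 911; number of divisors = (1+1) * (1+1) * (1+1) * (1+1) = 16; answer 16
Part III: Y2 = 16; d = -7; cross terms: (33*38 - 33*19)=627, (33*37 - 7*38)=955, (7*36 - -9*37)=585, (-9*34 - -7*36)=-54, (-7*19 - 33*34)=-1255; twice the area = |858| = 858; area = 429; answer 429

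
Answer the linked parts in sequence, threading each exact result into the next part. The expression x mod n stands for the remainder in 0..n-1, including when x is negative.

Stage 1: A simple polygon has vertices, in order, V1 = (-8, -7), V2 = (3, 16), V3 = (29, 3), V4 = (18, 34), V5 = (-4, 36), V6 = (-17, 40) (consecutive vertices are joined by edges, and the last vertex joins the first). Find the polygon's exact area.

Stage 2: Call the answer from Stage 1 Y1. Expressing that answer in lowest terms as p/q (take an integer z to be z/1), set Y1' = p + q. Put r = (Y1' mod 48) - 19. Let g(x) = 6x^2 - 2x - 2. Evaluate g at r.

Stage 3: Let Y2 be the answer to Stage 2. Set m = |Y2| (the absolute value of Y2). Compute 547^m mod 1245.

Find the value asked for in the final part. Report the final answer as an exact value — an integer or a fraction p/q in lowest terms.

Stage 1: cross terms: (-8*16 - 3*-7)=-107, (3*3 - 29*16)=-455, (29*34 - 18*3)=932, (18*36 - -4*34)=784, (-4*40 - -17*36)=452, (-17*-7 - -8*40)=439; twice the area = |2045| = 2045; area = 2045/2; answer 2045/2
Stage 2: Y1 = 2045/2; threaded value p + q = 2047; r = 12; 6*(12)^2 - 2*(12)^1 - 2 = (864) + (-24) + (-2) = 838; answer 838
Stage 3: Y2 = 838; m = 838; squarings mod 1245: 547^1=547, 547^2=409, 547^4=451, 547^8=466, 547^16=526, 547^32=286, 547^64=871, 547^128=436, 547^256=856, 547^512=676; 547^838 = 547^2 * 547^4 * 547^64 * 547^256 * 547^512 = 994 (mod 1245); answer 994

994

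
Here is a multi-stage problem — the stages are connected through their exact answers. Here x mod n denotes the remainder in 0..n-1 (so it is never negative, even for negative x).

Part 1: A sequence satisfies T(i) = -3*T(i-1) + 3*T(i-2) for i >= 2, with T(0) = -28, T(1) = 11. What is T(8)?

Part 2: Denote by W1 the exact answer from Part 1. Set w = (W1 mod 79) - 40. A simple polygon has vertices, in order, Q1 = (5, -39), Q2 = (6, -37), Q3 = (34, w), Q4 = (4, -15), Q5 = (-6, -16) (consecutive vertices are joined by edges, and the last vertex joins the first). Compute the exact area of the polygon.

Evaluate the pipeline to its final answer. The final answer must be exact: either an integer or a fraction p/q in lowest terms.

951/2

Part 1: T(2) = -3*(11) + 3*(-28) = -117; iterating: T(2)=-117, T(3)=384, T(4)=-1503, T(5)=5661, T(6)=-21492, T(7)=81459, T(8)=-308853; answer -308853
Part 2: W1 = -308853; w = -3; cross terms: (5*-37 - 6*-39)=49, (6*-3 - 34*-37)=1240, (34*-15 - 4*-3)=-498, (4*-16 - -6*-15)=-154, (-6*-39 - 5*-16)=314; twice the area = |951| = 951; area = 951/2; answer 951/2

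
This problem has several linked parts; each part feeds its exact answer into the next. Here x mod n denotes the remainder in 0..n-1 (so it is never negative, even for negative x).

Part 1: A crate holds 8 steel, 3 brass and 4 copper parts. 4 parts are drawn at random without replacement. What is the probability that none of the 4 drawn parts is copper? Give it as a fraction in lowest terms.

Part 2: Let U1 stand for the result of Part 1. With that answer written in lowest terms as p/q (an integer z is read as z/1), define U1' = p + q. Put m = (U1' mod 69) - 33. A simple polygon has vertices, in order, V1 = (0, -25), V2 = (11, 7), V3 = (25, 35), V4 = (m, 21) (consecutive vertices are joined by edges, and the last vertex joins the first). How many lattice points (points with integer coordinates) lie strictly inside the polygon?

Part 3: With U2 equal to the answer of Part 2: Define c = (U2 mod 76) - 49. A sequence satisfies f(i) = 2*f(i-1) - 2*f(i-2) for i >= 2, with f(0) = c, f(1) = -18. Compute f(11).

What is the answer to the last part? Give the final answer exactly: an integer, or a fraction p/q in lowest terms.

1984

Part 1: total draws C(15,4) = 1365; favorable C(11,4) = 330; P = 22/91; answer 22/91
Part 2: U1 = 22/91; threaded value p + q = 113; m = 11; cross terms: (0*7 - 11*-25)=275, (11*35 - 25*7)=210, (25*21 - 11*35)=140, (11*-25 - 0*21)=-275; twice the area = |350| = 350; area = 175; boundary points = 1 + 14 + 14 + 1 = 30; strictly interior points = area - boundary/2 + 1 = 161; answer 161
Part 3: U2 = 161; c = -40; f(2) = 2*(-18) - 2*(-40) = 44; iterating: f(2)=44, f(3)=124, f(4)=160, f(5)=72, f(6)=-176, f(7)=-496, f(8)=-640, f(9)=-288, f(10)=704, f(11)=1984; answer 1984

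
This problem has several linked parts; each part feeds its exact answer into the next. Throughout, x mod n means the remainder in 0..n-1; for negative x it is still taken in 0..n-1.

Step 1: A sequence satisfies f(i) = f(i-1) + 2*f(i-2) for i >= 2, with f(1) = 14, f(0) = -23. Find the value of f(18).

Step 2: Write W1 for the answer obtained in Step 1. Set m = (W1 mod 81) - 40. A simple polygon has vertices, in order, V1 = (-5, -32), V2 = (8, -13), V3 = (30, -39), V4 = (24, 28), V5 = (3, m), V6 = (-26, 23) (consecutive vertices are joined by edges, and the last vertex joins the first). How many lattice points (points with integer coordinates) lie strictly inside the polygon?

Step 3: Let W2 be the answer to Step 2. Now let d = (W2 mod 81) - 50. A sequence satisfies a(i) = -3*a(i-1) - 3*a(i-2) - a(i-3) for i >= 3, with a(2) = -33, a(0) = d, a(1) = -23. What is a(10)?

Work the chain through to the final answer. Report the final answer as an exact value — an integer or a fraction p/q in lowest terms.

Step 1: f(2) = 1*(14) + 2*(-23) = -32; iterating: f(2)=-32, f(3)=-4, f(4)=-68, f(5)=-76, f(6)=-212, f(7)=-364, f(8)=-788, f(9)=-1516, f(10)=-3092, f(11)=-6124, f(12)=-12308, f(13)=-24556, f(14)=-49172, f(15)=-98284, f(16)=-196628, f(17)=-393196, f(18)=-786452; answer -786452
Step 2: W1 = -786452; m = 18; cross terms: (-5*-13 - 8*-32)=321, (8*-39 - 30*-13)=78, (30*28 - 24*-39)=1776, (24*18 - 3*28)=348, (3*23 - -26*18)=537, (-26*-32 - -5*23)=947; twice the area = |4007| = 4007; area = 4007/2; boundary points = 1 + 2 + 1 + 1 + 1 + 1 = 7; strictly interior points = area - boundary/2 + 1 = 2001; answer 2001
Step 3: W2 = 2001; d = 7; a(3) = -3*(-33) - 3*(-23) - 1*(7) = 161; iterating: a(3)=161, a(4)=-361, a(5)=633, a(6)=-977, a(7)=1393, a(8)=-1881, a(9)=2441, a(10)=-3073; answer -3073

-3073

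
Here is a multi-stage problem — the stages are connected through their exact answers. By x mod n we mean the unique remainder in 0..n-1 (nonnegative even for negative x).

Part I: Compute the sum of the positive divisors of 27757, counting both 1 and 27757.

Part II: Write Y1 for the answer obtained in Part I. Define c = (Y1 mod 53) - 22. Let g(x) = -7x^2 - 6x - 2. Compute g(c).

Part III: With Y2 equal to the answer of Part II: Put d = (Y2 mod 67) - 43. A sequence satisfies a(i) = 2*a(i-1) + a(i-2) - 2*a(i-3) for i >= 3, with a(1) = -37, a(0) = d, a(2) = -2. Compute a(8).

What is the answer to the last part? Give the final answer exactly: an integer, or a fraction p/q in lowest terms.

754

Part I: 27757 = 41 * 677; sigma = (1 + 41) * (1 + 677) = 42 * 678 = 28476; answer 28476
Part II: Y1 = 28476; c = -7; -7*(-7)^2 - 6*(-7)^1 - 2 = (-343) + (42) + (-2) = -303; answer -303
Part III: Y2 = -303; d = -11; a(3) = 2*(-2) + 1*(-37) - 2*(-11) = -19; iterating: a(3)=-19, a(4)=34, a(5)=53, a(6)=178, a(7)=341, a(8)=754; answer 754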